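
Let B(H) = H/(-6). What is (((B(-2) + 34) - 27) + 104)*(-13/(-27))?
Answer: 4342/81 ≈ 53.605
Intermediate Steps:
B(H) = -H/6 (B(H) = H*(-⅙) = -H/6)
(((B(-2) + 34) - 27) + 104)*(-13/(-27)) = (((-⅙*(-2) + 34) - 27) + 104)*(-13/(-27)) = (((⅓ + 34) - 27) + 104)*(-13*(-1/27)) = ((103/3 - 27) + 104)*(13/27) = (22/3 + 104)*(13/27) = (334/3)*(13/27) = 4342/81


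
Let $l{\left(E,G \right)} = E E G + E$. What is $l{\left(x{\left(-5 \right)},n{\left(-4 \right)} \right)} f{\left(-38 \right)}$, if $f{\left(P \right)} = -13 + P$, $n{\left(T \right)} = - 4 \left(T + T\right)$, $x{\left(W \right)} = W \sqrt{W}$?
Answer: $204000 + 255 i \sqrt{5} \approx 2.04 \cdot 10^{5} + 570.2 i$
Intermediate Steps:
$x{\left(W \right)} = W^{\frac{3}{2}}$
$n{\left(T \right)} = - 8 T$ ($n{\left(T \right)} = - 4 \cdot 2 T = - 8 T$)
$l{\left(E,G \right)} = E + G E^{2}$ ($l{\left(E,G \right)} = E^{2} G + E = G E^{2} + E = E + G E^{2}$)
$l{\left(x{\left(-5 \right)},n{\left(-4 \right)} \right)} f{\left(-38 \right)} = \left(-5\right)^{\frac{3}{2}} \left(1 + \left(-5\right)^{\frac{3}{2}} \left(\left(-8\right) \left(-4\right)\right)\right) \left(-13 - 38\right) = - 5 i \sqrt{5} \left(1 + - 5 i \sqrt{5} \cdot 32\right) \left(-51\right) = - 5 i \sqrt{5} \left(1 - 160 i \sqrt{5}\right) \left(-51\right) = 255 i \sqrt{5} \left(1 - 160 i \sqrt{5}\right)$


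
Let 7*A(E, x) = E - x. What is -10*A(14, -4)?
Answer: -180/7 ≈ -25.714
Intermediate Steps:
A(E, x) = -x/7 + E/7 (A(E, x) = (E - x)/7 = -x/7 + E/7)
-10*A(14, -4) = -10*(-⅐*(-4) + (⅐)*14) = -10*(4/7 + 2) = -10*18/7 = -180/7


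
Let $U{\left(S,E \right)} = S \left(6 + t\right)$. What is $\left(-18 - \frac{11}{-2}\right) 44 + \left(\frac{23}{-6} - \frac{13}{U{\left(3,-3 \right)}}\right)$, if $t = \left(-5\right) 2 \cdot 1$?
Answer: $- \frac{2211}{4} \approx -552.75$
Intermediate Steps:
$t = -10$ ($t = \left(-10\right) 1 = -10$)
$U{\left(S,E \right)} = - 4 S$ ($U{\left(S,E \right)} = S \left(6 - 10\right) = S \left(-4\right) = - 4 S$)
$\left(-18 - \frac{11}{-2}\right) 44 + \left(\frac{23}{-6} - \frac{13}{U{\left(3,-3 \right)}}\right) = \left(-18 - \frac{11}{-2}\right) 44 + \left(\frac{23}{-6} - \frac{13}{\left(-4\right) 3}\right) = \left(-18 - - \frac{11}{2}\right) 44 - \left(\frac{23}{6} + \frac{13}{-12}\right) = \left(-18 + \frac{11}{2}\right) 44 - \frac{11}{4} = \left(- \frac{25}{2}\right) 44 + \left(- \frac{23}{6} + \frac{13}{12}\right) = -550 - \frac{11}{4} = - \frac{2211}{4}$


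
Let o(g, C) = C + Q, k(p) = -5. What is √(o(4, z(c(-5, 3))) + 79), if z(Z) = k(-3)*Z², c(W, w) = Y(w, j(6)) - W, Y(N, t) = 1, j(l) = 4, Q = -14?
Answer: I*√115 ≈ 10.724*I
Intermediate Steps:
c(W, w) = 1 - W
z(Z) = -5*Z²
o(g, C) = -14 + C (o(g, C) = C - 14 = -14 + C)
√(o(4, z(c(-5, 3))) + 79) = √((-14 - 5*(1 - 1*(-5))²) + 79) = √((-14 - 5*(1 + 5)²) + 79) = √((-14 - 5*6²) + 79) = √((-14 - 5*36) + 79) = √((-14 - 180) + 79) = √(-194 + 79) = √(-115) = I*√115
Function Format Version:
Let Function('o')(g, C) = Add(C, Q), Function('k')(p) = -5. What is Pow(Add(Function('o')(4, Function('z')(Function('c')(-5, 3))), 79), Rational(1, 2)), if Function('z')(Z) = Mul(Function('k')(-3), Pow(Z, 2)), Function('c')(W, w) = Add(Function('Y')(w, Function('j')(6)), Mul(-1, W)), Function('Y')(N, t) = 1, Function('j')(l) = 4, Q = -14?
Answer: Mul(I, Pow(115, Rational(1, 2))) ≈ Mul(10.724, I)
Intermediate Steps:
Function('c')(W, w) = Add(1, Mul(-1, W))
Function('z')(Z) = Mul(-5, Pow(Z, 2))
Function('o')(g, C) = Add(-14, C) (Function('o')(g, C) = Add(C, -14) = Add(-14, C))
Pow(Add(Function('o')(4, Function('z')(Function('c')(-5, 3))), 79), Rational(1, 2)) = Pow(Add(Add(-14, Mul(-5, Pow(Add(1, Mul(-1, -5)), 2))), 79), Rational(1, 2)) = Pow(Add(Add(-14, Mul(-5, Pow(Add(1, 5), 2))), 79), Rational(1, 2)) = Pow(Add(Add(-14, Mul(-5, Pow(6, 2))), 79), Rational(1, 2)) = Pow(Add(Add(-14, Mul(-5, 36)), 79), Rational(1, 2)) = Pow(Add(Add(-14, -180), 79), Rational(1, 2)) = Pow(Add(-194, 79), Rational(1, 2)) = Pow(-115, Rational(1, 2)) = Mul(I, Pow(115, Rational(1, 2)))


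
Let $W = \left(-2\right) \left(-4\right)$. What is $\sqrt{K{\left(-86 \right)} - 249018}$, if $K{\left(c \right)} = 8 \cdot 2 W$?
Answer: $i \sqrt{248890} \approx 498.89 i$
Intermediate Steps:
$W = 8$
$K{\left(c \right)} = 128$ ($K{\left(c \right)} = 8 \cdot 2 \cdot 8 = 16 \cdot 8 = 128$)
$\sqrt{K{\left(-86 \right)} - 249018} = \sqrt{128 - 249018} = \sqrt{-248890} = i \sqrt{248890}$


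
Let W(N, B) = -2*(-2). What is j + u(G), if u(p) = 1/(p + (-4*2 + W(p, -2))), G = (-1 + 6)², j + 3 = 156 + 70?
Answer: 4684/21 ≈ 223.05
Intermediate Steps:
j = 223 (j = -3 + (156 + 70) = -3 + 226 = 223)
W(N, B) = 4
G = 25 (G = 5² = 25)
u(p) = 1/(-4 + p) (u(p) = 1/(p + (-4*2 + 4)) = 1/(p + (-8 + 4)) = 1/(p - 4) = 1/(-4 + p))
j + u(G) = 223 + 1/(-4 + 25) = 223 + 1/21 = 4684/21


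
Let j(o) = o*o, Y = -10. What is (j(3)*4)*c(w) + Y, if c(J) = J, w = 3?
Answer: 98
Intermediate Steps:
j(o) = o²
(j(3)*4)*c(w) + Y = (3²*4)*3 - 10 = (9*4)*3 - 10 = 36*3 - 10 = 108 - 10 = 98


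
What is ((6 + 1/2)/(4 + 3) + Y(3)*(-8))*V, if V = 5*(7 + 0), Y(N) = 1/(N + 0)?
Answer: -365/6 ≈ -60.833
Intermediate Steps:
Y(N) = 1/N
V = 35 (V = 5*7 = 35)
((6 + 1/2)/(4 + 3) + Y(3)*(-8))*V = ((6 + 1/2)/(4 + 3) - 8/3)*35 = ((6 + 1/2)/7 + (1/3)*(-8))*35 = ((13/2)*(1/7) - 8/3)*35 = (13/14 - 8/3)*35 = -73/42*35 = -365/6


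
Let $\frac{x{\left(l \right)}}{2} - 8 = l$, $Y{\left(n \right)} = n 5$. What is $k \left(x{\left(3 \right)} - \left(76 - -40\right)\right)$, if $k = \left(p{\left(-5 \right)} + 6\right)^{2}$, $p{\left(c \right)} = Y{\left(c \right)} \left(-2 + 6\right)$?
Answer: $-830584$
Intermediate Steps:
$Y{\left(n \right)} = 5 n$
$x{\left(l \right)} = 16 + 2 l$
$p{\left(c \right)} = 20 c$ ($p{\left(c \right)} = 5 c \left(-2 + 6\right) = 5 c 4 = 20 c$)
$k = 8836$ ($k = \left(20 \left(-5\right) + 6\right)^{2} = \left(-100 + 6\right)^{2} = \left(-94\right)^{2} = 8836$)
$k \left(x{\left(3 \right)} - \left(76 - -40\right)\right) = 8836 \left(\left(16 + 2 \cdot 3\right) - \left(76 - -40\right)\right) = 8836 \left(\left(16 + 6\right) - 116\right) = 8836 \left(22 - 116\right) = 8836 \left(-94\right) = -830584$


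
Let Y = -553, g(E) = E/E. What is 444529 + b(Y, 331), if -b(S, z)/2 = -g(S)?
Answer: 444531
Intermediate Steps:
g(E) = 1
b(S, z) = 2 (b(S, z) = -(-2) = -2*(-1) = 2)
444529 + b(Y, 331) = 444529 + 2 = 444531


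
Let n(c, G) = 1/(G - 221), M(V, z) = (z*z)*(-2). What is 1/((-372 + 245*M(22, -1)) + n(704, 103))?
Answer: -118/101717 ≈ -0.0011601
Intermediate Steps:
M(V, z) = -2*z² (M(V, z) = z²*(-2) = -2*z²)
n(c, G) = 1/(-221 + G)
1/((-372 + 245*M(22, -1)) + n(704, 103)) = 1/((-372 + 245*(-2*(-1)²)) + 1/(-221 + 103)) = 1/((-372 + 245*(-2*1)) + 1/(-118)) = 1/((-372 + 245*(-2)) - 1/118) = 1/((-372 - 490) - 1/118) = 1/(-862 - 1/118) = 1/(-101717/118) = -118/101717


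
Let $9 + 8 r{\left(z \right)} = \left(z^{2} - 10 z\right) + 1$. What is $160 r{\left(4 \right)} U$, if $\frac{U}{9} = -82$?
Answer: $472320$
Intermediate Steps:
$U = -738$ ($U = 9 \left(-82\right) = -738$)
$r{\left(z \right)} = -1 - \frac{5 z}{4} + \frac{z^{2}}{8}$ ($r{\left(z \right)} = - \frac{9}{8} + \frac{\left(z^{2} - 10 z\right) + 1}{8} = - \frac{9}{8} + \frac{1 + z^{2} - 10 z}{8} = - \frac{9}{8} + \left(\frac{1}{8} - \frac{5 z}{4} + \frac{z^{2}}{8}\right) = -1 - \frac{5 z}{4} + \frac{z^{2}}{8}$)
$160 r{\left(4 \right)} U = 160 \left(-1 - 5 + \frac{4^{2}}{8}\right) \left(-738\right) = 160 \left(-1 - 5 + \frac{1}{8} \cdot 16\right) \left(-738\right) = 160 \left(-1 - 5 + 2\right) \left(-738\right) = 160 \left(-4\right) \left(-738\right) = \left(-640\right) \left(-738\right) = 472320$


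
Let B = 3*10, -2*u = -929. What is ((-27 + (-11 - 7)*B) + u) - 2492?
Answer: -5189/2 ≈ -2594.5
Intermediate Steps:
u = 929/2 (u = -1/2*(-929) = 929/2 ≈ 464.50)
B = 30
((-27 + (-11 - 7)*B) + u) - 2492 = ((-27 + (-11 - 7)*30) + 929/2) - 2492 = ((-27 - 18*30) + 929/2) - 2492 = ((-27 - 540) + 929/2) - 2492 = (-567 + 929/2) - 2492 = -205/2 - 2492 = -5189/2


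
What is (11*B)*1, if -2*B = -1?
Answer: 11/2 ≈ 5.5000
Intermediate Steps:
B = ½ (B = -½*(-1) = ½ ≈ 0.50000)
(11*B)*1 = (11*(½))*1 = (11/2)*1 = 11/2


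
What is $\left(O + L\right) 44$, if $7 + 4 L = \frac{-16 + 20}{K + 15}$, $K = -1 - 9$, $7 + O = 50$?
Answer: $\frac{9119}{5} \approx 1823.8$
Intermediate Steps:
$O = 43$ ($O = -7 + 50 = 43$)
$K = -10$
$L = - \frac{31}{20}$ ($L = - \frac{7}{4} + \frac{\left(-16 + 20\right) \frac{1}{-10 + 15}}{4} = - \frac{7}{4} + \frac{4 \cdot \frac{1}{5}}{4} = - \frac{7}{4} + \frac{1}{4} \cdot \frac{4}{5} = - \frac{7}{4} + \frac{1}{5} = - \frac{31}{20} \approx -1.55$)
$\left(O + L\right) 44 = \left(43 - \frac{31}{20}\right) 44 = \frac{829}{20} \cdot 44 = \frac{9119}{5}$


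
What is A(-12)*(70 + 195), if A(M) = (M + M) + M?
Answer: -9540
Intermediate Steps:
A(M) = 3*M (A(M) = 2*M + M = 3*M)
A(-12)*(70 + 195) = (3*(-12))*(70 + 195) = -36*265 = -9540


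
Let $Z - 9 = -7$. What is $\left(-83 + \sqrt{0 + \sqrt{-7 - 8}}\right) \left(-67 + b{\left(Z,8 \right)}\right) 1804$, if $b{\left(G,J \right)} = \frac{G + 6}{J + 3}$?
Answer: $9923148 - 119556 \sqrt[4]{15} \sqrt{i} \approx 9.7568 \cdot 10^{6} - 1.6637 \cdot 10^{5} i$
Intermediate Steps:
$Z = 2$ ($Z = 9 - 7 = 2$)
$b{\left(G,J \right)} = \frac{6 + G}{3 + J}$
$\left(-83 + \sqrt{0 + \sqrt{-7 - 8}}\right) \left(-67 + b{\left(Z,8 \right)}\right) 1804 = \left(-83 + \sqrt{0 + \sqrt{-7 - 8}}\right) \left(-67 + \frac{6 + 2}{3 + 8}\right) 1804 = \left(-83 + \sqrt{0 + \sqrt{-15}}\right) \left(-67 + \frac{1}{11} \cdot 8\right) 1804 = \left(-83 + \sqrt{0 + i \sqrt{15}}\right) \left(-67 + \frac{1}{11} \cdot 8\right) 1804 = \left(-83 + \sqrt{i \sqrt{15}}\right) \left(-67 + \frac{8}{11}\right) 1804 = \left(-83 + \sqrt[4]{15} \sqrt{i}\right) \left(- \frac{729}{11}\right) 1804 = \left(\frac{60507}{11} - \frac{729 \sqrt[4]{15} \sqrt{i}}{11}\right) 1804 = 9923148 - 119556 \sqrt[4]{15} \sqrt{i}$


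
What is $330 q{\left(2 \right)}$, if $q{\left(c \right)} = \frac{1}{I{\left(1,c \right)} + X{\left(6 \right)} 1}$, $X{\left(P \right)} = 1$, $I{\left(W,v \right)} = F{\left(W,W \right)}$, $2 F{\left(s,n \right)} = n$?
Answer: $220$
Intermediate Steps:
$F{\left(s,n \right)} = \frac{n}{2}$
$I{\left(W,v \right)} = \frac{W}{2}$
$q{\left(c \right)} = \frac{2}{3}$ ($q{\left(c \right)} = \frac{1}{\frac{1}{2} \cdot 1 + 1 \cdot 1} = \frac{1}{\frac{1}{2} + 1} = \frac{1}{\frac{3}{2}} = \frac{2}{3}$)
$330 q{\left(2 \right)} = 330 \cdot \frac{2}{3} = 220$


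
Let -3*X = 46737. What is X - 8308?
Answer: -23887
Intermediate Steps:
X = -15579 (X = -⅓*46737 = -15579)
X - 8308 = -15579 - 8308 = -23887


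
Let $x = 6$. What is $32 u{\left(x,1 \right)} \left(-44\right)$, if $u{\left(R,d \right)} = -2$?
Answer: $2816$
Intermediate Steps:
$32 u{\left(x,1 \right)} \left(-44\right) = 32 \left(-2\right) \left(-44\right) = \left(-64\right) \left(-44\right) = 2816$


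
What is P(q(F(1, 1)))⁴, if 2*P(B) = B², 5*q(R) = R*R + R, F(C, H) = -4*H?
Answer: 26873856/390625 ≈ 68.797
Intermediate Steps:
q(R) = R/5 + R²/5 (q(R) = (R*R + R)/5 = (R² + R)/5 = (R + R²)/5 = R/5 + R²/5)
P(B) = B²/2
P(q(F(1, 1)))⁴ = (((-4*1)*(1 - 4*1)/5)²/2)⁴ = (((⅕)*(-4)*(1 - 4))²/2)⁴ = (((⅕)*(-4)*(-3))²/2)⁴ = ((12/5)²/2)⁴ = ((½)*(144/25))⁴ = (72/25)⁴ = 26873856/390625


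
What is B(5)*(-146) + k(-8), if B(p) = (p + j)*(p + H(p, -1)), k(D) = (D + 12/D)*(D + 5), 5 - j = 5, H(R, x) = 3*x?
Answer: -2863/2 ≈ -1431.5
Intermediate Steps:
j = 0 (j = 5 - 1*5 = 5 - 5 = 0)
k(D) = (5 + D)*(D + 12/D) (k(D) = (D + 12/D)*(5 + D) = (5 + D)*(D + 12/D))
B(p) = p*(-3 + p) (B(p) = (p + 0)*(p + 3*(-1)) = p*(p - 3) = p*(-3 + p))
B(5)*(-146) + k(-8) = (5*(-3 + 5))*(-146) + (12 + (-8)² + 5*(-8) + 60/(-8)) = (5*2)*(-146) + (12 + 64 - 40 + 60*(-⅛)) = 10*(-146) + (12 + 64 - 40 - 15/2) = -1460 + 57/2 = -2863/2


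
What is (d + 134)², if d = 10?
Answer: 20736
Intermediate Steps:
(d + 134)² = (10 + 134)² = 144² = 20736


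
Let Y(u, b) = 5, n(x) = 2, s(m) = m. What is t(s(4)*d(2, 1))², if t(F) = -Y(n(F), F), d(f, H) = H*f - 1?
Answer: 25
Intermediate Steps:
d(f, H) = -1 + H*f
t(F) = -5 (t(F) = -1*5 = -5)
t(s(4)*d(2, 1))² = (-5)² = 25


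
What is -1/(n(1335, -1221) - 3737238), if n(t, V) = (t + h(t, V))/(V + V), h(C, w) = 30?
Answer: 814/3042112187 ≈ 2.6758e-7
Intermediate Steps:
n(t, V) = (30 + t)/(2*V) (n(t, V) = (t + 30)/(V + V) = (30 + t)/((2*V)) = (30 + t)*(1/(2*V)) = (30 + t)/(2*V))
-1/(n(1335, -1221) - 3737238) = -1/((½)*(30 + 1335)/(-1221) - 3737238) = -1/((½)*(-1/1221)*1365 - 3737238) = -1/(-455/814 - 3737238) = -1/(-3042112187/814) = -1*(-814/3042112187) = 814/3042112187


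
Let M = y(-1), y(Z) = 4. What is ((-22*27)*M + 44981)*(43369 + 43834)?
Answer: 3715283815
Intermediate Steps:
M = 4
((-22*27)*M + 44981)*(43369 + 43834) = (-22*27*4 + 44981)*(43369 + 43834) = (-594*4 + 44981)*87203 = (-2376 + 44981)*87203 = 42605*87203 = 3715283815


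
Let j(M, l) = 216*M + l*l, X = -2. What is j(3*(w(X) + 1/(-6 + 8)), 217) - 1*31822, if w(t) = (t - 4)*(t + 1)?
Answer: 19479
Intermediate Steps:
w(t) = (1 + t)*(-4 + t) (w(t) = (-4 + t)*(1 + t) = (1 + t)*(-4 + t))
j(M, l) = l² + 216*M (j(M, l) = 216*M + l² = l² + 216*M)
j(3*(w(X) + 1/(-6 + 8)), 217) - 1*31822 = (217² + 216*(3*((-4 + (-2)² - 3*(-2)) + 1/(-6 + 8)))) - 1*31822 = (47089 + 216*(3*((-4 + 4 + 6) + 1/2))) - 31822 = (47089 + 216*(3*(6 + ½))) - 31822 = (47089 + 216*(3*(13/2))) - 31822 = (47089 + 216*(39/2)) - 31822 = (47089 + 4212) - 31822 = 51301 - 31822 = 19479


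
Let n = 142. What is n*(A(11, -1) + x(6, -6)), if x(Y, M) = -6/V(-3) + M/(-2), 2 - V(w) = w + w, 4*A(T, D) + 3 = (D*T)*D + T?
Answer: 994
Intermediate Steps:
A(T, D) = -3/4 + T/4 + T*D**2/4 (A(T, D) = -3/4 + ((D*T)*D + T)/4 = -3/4 + (T*D**2 + T)/4 = -3/4 + (T + T*D**2)/4 = -3/4 + (T/4 + T*D**2/4) = -3/4 + T/4 + T*D**2/4)
V(w) = 2 - 2*w (V(w) = 2 - (w + w) = 2 - 2*w)
x(Y, M) = -3/4 - M/2 (x(Y, M) = -6/(2 - 2*(-3)) + M/(-2) = -6/(2 + 6) + M*(-1/2) = -6/8 - M/2 = -6*1/8 - M/2 = -3/4 - M/2)
n*(A(11, -1) + x(6, -6)) = 142*((-3/4 + (1/4)*11 + (1/4)*11*(-1)**2) + (-3/4 - 1/2*(-6))) = 142*((-3/4 + 11/4 + (1/4)*11*1) + (-3/4 + 3)) = 142*((-3/4 + 11/4 + 11/4) + 9/4) = 142*(19/4 + 9/4) = 142*7 = 994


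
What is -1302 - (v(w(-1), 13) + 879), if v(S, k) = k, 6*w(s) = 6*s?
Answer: -2194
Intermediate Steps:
w(s) = s (w(s) = (6*s)/6 = s)
-1302 - (v(w(-1), 13) + 879) = -1302 - (13 + 879) = -1302 - 1*892 = -1302 - 892 = -2194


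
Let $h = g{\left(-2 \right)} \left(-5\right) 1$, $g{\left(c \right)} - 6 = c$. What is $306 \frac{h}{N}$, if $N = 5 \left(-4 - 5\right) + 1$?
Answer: $\frac{1530}{11} \approx 139.09$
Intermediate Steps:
$g{\left(c \right)} = 6 + c$
$N = -44$ ($N = 5 \left(-9\right) + 1 = -45 + 1 = -44$)
$h = -20$ ($h = \left(6 - 2\right) \left(-5\right) 1 = 4 \left(-5\right) 1 = \left(-20\right) 1 = -20$)
$306 \frac{h}{N} = 306 \left(- \frac{20}{-44}\right) = 306 \left(\left(-20\right) \left(- \frac{1}{44}\right)\right) = 306 \cdot \frac{5}{11} = \frac{1530}{11}$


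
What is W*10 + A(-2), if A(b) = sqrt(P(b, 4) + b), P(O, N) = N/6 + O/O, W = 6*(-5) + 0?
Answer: -300 + I*sqrt(3)/3 ≈ -300.0 + 0.57735*I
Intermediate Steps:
W = -30 (W = -30 + 0 = -30)
P(O, N) = 1 + N/6 (P(O, N) = N*(1/6) + 1 = N/6 + 1 = 1 + N/6)
A(b) = sqrt(5/3 + b) (A(b) = sqrt((1 + (1/6)*4) + b) = sqrt((1 + 2/3) + b) = sqrt(5/3 + b))
W*10 + A(-2) = -30*10 + sqrt(15 + 9*(-2))/3 = -300 + sqrt(15 - 18)/3 = -300 + sqrt(-3)/3 = -300 + (I*sqrt(3))/3 = -300 + I*sqrt(3)/3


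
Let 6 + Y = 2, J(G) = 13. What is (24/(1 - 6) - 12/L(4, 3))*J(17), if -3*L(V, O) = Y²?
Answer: -663/20 ≈ -33.150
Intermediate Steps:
Y = -4 (Y = -6 + 2 = -4)
L(V, O) = -16/3 (L(V, O) = -⅓*(-4)² = -⅓*16 = -16/3)
(24/(1 - 6) - 12/L(4, 3))*J(17) = (24/(1 - 6) - 12/(-16/3))*13 = (24/(-5) - 12*(-3/16))*13 = (24*(-⅕) + 9/4)*13 = (-24/5 + 9/4)*13 = -51/20*13 = -663/20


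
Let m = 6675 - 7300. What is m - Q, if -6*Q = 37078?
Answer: 16664/3 ≈ 5554.7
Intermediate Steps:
Q = -18539/3 (Q = -1/6*37078 = -18539/3 ≈ -6179.7)
m = -625
m - Q = -625 - 1*(-18539/3) = -625 + 18539/3 = 16664/3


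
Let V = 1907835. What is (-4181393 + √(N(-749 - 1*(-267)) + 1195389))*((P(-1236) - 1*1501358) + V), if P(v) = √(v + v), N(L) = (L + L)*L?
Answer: -(406477 + 2*I*√618)*(4181393 - √1660037) ≈ -1.6991e+12 - 2.0783e+8*I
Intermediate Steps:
N(L) = 2*L² (N(L) = (2*L)*L = 2*L²)
P(v) = √2*√v (P(v) = √(2*v) = √2*√v)
(-4181393 + √(N(-749 - 1*(-267)) + 1195389))*((P(-1236) - 1*1501358) + V) = (-4181393 + √(2*(-749 - 1*(-267))² + 1195389))*((√2*√(-1236) - 1*1501358) + 1907835) = (-4181393 + √(2*(-749 + 267)² + 1195389))*((√2*(2*I*√309) - 1501358) + 1907835) = (-4181393 + √(2*(-482)² + 1195389))*((2*I*√618 - 1501358) + 1907835) = (-4181393 + √(2*232324 + 1195389))*((-1501358 + 2*I*√618) + 1907835) = (-4181393 + √(464648 + 1195389))*(406477 + 2*I*√618) = (-4181393 + √1660037)*(406477 + 2*I*√618)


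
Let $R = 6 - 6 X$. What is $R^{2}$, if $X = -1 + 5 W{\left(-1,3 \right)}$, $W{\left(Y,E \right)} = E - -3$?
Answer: $28224$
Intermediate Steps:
$W{\left(Y,E \right)} = 3 + E$ ($W{\left(Y,E \right)} = E + 3 = 3 + E$)
$X = 29$ ($X = -1 + 5 \left(3 + 3\right) = -1 + 5 \cdot 6 = -1 + 30 = 29$)
$R = -168$ ($R = 6 - 174 = -168$)
$R^{2} = \left(-168\right)^{2} = 28224$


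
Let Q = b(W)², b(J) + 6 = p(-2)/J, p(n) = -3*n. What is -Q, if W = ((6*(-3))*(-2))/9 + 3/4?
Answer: -8100/361 ≈ -22.438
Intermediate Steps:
W = 19/4 (W = -18*(-2)*(⅑) + 3*(¼) = 36*(⅑) + ¾ = 4 + ¾ = 19/4 ≈ 4.7500)
b(J) = -6 + 6/J (b(J) = -6 + (-3*(-2))/J = -6 + 6/J)
Q = 8100/361 (Q = (-6 + 6/(19/4))² = (-6 + 6*(4/19))² = (-6 + 24/19)² = (-90/19)² = 8100/361 ≈ 22.438)
-Q = -1*8100/361 = -8100/361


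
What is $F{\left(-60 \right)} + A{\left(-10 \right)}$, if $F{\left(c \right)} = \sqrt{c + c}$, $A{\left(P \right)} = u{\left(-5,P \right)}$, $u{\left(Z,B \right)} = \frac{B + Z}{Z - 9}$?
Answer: $\frac{15}{14} + 2 i \sqrt{30} \approx 1.0714 + 10.954 i$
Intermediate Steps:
$u{\left(Z,B \right)} = \frac{B + Z}{-9 + Z}$
$A{\left(P \right)} = \frac{5}{14} - \frac{P}{14}$ ($A{\left(P \right)} = \frac{P - 5}{-9 - 5} = \frac{-5 + P}{-14} = - \frac{-5 + P}{14} = \frac{5}{14} - \frac{P}{14}$)
$F{\left(c \right)} = \sqrt{2} \sqrt{c}$ ($F{\left(c \right)} = \sqrt{2 c} = \sqrt{2} \sqrt{c}$)
$F{\left(-60 \right)} + A{\left(-10 \right)} = \sqrt{2} \sqrt{-60} + \left(\frac{5}{14} - - \frac{5}{7}\right) = \sqrt{2} \cdot 2 i \sqrt{15} + \left(\frac{5}{14} + \frac{5}{7}\right) = 2 i \sqrt{30} + \frac{15}{14} = \frac{15}{14} + 2 i \sqrt{30}$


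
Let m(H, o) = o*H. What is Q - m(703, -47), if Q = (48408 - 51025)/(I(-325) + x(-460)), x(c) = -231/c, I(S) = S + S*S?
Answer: 1600446386651/48438231 ≈ 33041.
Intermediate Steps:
I(S) = S + S²
m(H, o) = H*o
Q = -1203820/48438231 (Q = (48408 - 51025)/(-325*(1 - 325) - 231/(-460)) = -2617/(-325*(-324) - 231*(-1/460)) = -2617/(105300 + 231/460) = -2617/48438231/460 = -2617*460/48438231 = -1203820/48438231 ≈ -0.024853)
Q - m(703, -47) = -1203820/48438231 - 703*(-47) = -1203820/48438231 - 1*(-33041) = -1203820/48438231 + 33041 = 1600446386651/48438231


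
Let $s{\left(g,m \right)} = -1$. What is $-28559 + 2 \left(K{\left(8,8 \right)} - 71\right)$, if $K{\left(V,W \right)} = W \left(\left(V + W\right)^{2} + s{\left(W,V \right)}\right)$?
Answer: $-24621$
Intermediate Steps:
$K{\left(V,W \right)} = W \left(-1 + \left(V + W\right)^{2}\right)$ ($K{\left(V,W \right)} = W \left(\left(V + W\right)^{2} - 1\right) = W \left(-1 + \left(V + W\right)^{2}\right)$)
$-28559 + 2 \left(K{\left(8,8 \right)} - 71\right) = -28559 + 2 \left(8 \left(-1 + \left(8 + 8\right)^{2}\right) - 71\right) = -28559 + 2 \left(8 \left(-1 + 16^{2}\right) - 71\right) = -28559 + 2 \left(8 \left(-1 + 256\right) - 71\right) = -28559 + 2 \left(8 \cdot 255 - 71\right) = -28559 + 2 \left(2040 - 71\right) = -28559 + 2 \cdot 1969 = -28559 + 3938 = -24621$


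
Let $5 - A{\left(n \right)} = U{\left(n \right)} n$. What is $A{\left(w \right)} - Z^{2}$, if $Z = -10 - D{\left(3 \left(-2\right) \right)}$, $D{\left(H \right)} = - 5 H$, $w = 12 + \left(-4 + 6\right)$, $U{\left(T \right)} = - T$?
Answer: $-1399$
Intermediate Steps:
$w = 14$ ($w = 12 + 2 = 14$)
$A{\left(n \right)} = 5 + n^{2}$ ($A{\left(n \right)} = 5 - - n n = 5 - - n^{2} = 5 + n^{2}$)
$Z = -40$ ($Z = -10 - - 5 \cdot 3 \left(-2\right) = -10 - \left(-5\right) \left(-6\right) = -10 - 30 = -40$)
$A{\left(w \right)} - Z^{2} = \left(5 + 14^{2}\right) - \left(-40\right)^{2} = \left(5 + 196\right) - 1600 = 201 - 1600 = -1399$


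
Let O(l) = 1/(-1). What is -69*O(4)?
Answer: 69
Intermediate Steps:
O(l) = -1
-69*O(4) = -69*(-1) = 69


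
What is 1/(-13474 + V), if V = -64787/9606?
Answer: -9606/129496031 ≈ -7.4180e-5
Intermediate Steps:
V = -64787/9606 (V = -64787*1/9606 = -64787/9606 ≈ -6.7444)
1/(-13474 + V) = 1/(-13474 - 64787/9606) = 1/(-129496031/9606) = -9606/129496031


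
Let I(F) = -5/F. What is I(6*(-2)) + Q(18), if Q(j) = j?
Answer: 221/12 ≈ 18.417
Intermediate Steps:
I(6*(-2)) + Q(18) = -5/(6*(-2)) + 18 = -5/(-12) + 18 = -5*(-1/12) + 18 = 5/12 + 18 = 221/12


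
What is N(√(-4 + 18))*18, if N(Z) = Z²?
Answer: 252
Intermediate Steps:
N(√(-4 + 18))*18 = (√(-4 + 18))²*18 = (√14)²*18 = 14*18 = 252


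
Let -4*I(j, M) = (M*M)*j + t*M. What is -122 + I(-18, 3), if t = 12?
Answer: -181/2 ≈ -90.500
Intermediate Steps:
I(j, M) = -3*M - j*M²/4 (I(j, M) = -((M*M)*j + 12*M)/4 = -(M²*j + 12*M)/4 = -(j*M² + 12*M)/4 = -(12*M + j*M²)/4 = -3*M - j*M²/4)
-122 + I(-18, 3) = -122 - ¼*3*(12 + 3*(-18)) = -122 - ¼*3*(12 - 54) = -122 - ¼*3*(-42) = -122 + 63/2 = -181/2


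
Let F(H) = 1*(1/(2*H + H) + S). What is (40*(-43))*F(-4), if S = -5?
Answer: 26230/3 ≈ 8743.3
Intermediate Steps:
F(H) = -5 + 1/(3*H) (F(H) = 1*(1/(2*H + H) - 5) = 1*(1/(3*H) - 5) = 1*(-5 + 1/(3*H)) = -5 + 1/(3*H))
(40*(-43))*F(-4) = (40*(-43))*(-5 + (⅓)/(-4)) = -1720*(-5 + (⅓)*(-¼)) = -1720*(-5 - 1/12) = -1720*(-61/12) = 26230/3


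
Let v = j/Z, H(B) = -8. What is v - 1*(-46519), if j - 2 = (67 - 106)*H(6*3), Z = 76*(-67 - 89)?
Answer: 275764475/5928 ≈ 46519.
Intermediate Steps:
Z = -11856 (Z = 76*(-156) = -11856)
j = 314 (j = 2 + (67 - 106)*(-8) = 2 - 39*(-8) = 2 + 312 = 314)
v = -157/5928 (v = 314/(-11856) = 314*(-1/11856) = -157/5928 ≈ -0.026484)
v - 1*(-46519) = -157/5928 - 1*(-46519) = -157/5928 + 46519 = 275764475/5928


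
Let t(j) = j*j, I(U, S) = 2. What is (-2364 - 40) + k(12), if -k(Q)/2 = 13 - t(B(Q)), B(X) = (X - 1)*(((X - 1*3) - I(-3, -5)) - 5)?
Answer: -1462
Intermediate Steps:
B(X) = (-1 + X)*(-10 + X) (B(X) = (X - 1)*(((X - 1*3) - 1*2) - 5) = (-1 + X)*(((X - 3) - 2) - 5) = (-1 + X)*(((-3 + X) - 2) - 5) = (-1 + X)*((-5 + X) - 5) = (-1 + X)*(-10 + X))
t(j) = j²
k(Q) = -26 + 2*(10 + Q² - 11*Q)² (k(Q) = -2*(13 - (10 + Q² - 11*Q)²) = -26 + 2*(10 + Q² - 11*Q)²)
(-2364 - 40) + k(12) = (-2364 - 40) + (-26 + 2*(10 + 12² - 11*12)²) = -2404 + (-26 + 2*(10 + 144 - 132)²) = -2404 + (-26 + 2*22²) = -2404 + (-26 + 2*484) = -2404 + (-26 + 968) = -2404 + 942 = -1462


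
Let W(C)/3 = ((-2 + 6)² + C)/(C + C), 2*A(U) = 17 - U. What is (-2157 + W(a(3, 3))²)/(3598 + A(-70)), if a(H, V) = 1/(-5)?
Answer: 47541/14566 ≈ 3.2638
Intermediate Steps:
A(U) = 17/2 - U/2 (A(U) = (17 - U)/2 = 17/2 - U/2)
a(H, V) = -⅕
W(C) = 3*(16 + C)/(2*C) (W(C) = 3*(((-2 + 6)² + C)/(C + C)) = 3*((4² + C)/((2*C))) = 3*((16 + C)*(1/(2*C))) = 3*((16 + C)/(2*C)) = 3*(16 + C)/(2*C))
(-2157 + W(a(3, 3))²)/(3598 + A(-70)) = (-2157 + (3/2 + 24/(-⅕))²)/(3598 + (17/2 - ½*(-70))) = (-2157 + (3/2 + 24*(-5))²)/(3598 + (17/2 + 35)) = (-2157 + (3/2 - 120)²)/(3598 + 87/2) = (-2157 + (-237/2)²)/(7283/2) = (-2157 + 56169/4)*(2/7283) = (47541/4)*(2/7283) = 47541/14566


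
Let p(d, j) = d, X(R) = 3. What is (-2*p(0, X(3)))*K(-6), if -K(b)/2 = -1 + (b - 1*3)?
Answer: 0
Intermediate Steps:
K(b) = 8 - 2*b (K(b) = -2*(-1 + (b - 1*3)) = -2*(-1 + (b - 3)) = -2*(-1 + (-3 + b)) = -2*(-4 + b) = 8 - 2*b)
(-2*p(0, X(3)))*K(-6) = (-2*0)*(8 - 2*(-6)) = 0*(8 + 12) = 0*20 = 0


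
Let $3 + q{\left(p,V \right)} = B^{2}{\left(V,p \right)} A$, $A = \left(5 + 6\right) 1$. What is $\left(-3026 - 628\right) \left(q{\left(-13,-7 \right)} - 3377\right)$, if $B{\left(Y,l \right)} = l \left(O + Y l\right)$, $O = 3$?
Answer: $-60008706576$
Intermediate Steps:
$B{\left(Y,l \right)} = l \left(3 + Y l\right)$
$A = 11$ ($A = 11 \cdot 1 = 11$)
$q{\left(p,V \right)} = -3 + 11 p^{2} \left(3 + V p\right)^{2}$ ($q{\left(p,V \right)} = -3 + \left(p \left(3 + V p\right)\right)^{2} \cdot 11 = -3 + p^{2} \left(3 + V p\right)^{2} \cdot 11 = -3 + 11 p^{2} \left(3 + V p\right)^{2}$)
$\left(-3026 - 628\right) \left(q{\left(-13,-7 \right)} - 3377\right) = \left(-3026 - 628\right) \left(\left(-3 + 11 \left(-13\right)^{2} \left(3 - -91\right)^{2}\right) - 3377\right) = - 3654 \left(\left(-3 + 11 \cdot 169 \left(3 + 91\right)^{2}\right) - 3377\right) = - 3654 \left(\left(-3 + 11 \cdot 169 \cdot 94^{2}\right) - 3377\right) = - 3654 \left(\left(-3 + 11 \cdot 169 \cdot 8836\right) - 3377\right) = - 3654 \left(\left(-3 + 16426124\right) - 3377\right) = - 3654 \left(16426121 - 3377\right) = \left(-3654\right) 16422744 = -60008706576$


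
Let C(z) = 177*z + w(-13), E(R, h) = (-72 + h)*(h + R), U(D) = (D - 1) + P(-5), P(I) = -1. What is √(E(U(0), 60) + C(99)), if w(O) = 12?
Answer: 3*√1871 ≈ 129.77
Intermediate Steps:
U(D) = -2 + D (U(D) = (D - 1) - 1 = (-1 + D) - 1 = -2 + D)
E(R, h) = (-72 + h)*(R + h)
C(z) = 12 + 177*z (C(z) = 177*z + 12 = 12 + 177*z)
√(E(U(0), 60) + C(99)) = √((60² - 72*(-2 + 0) - 72*60 + (-2 + 0)*60) + (12 + 177*99)) = √((3600 - 72*(-2) - 4320 - 2*60) + (12 + 17523)) = √((3600 + 144 - 4320 - 120) + 17535) = √(-696 + 17535) = √16839 = 3*√1871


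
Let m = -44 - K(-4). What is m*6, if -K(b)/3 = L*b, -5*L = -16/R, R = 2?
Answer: -1896/5 ≈ -379.20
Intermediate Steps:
L = 8/5 (L = -(-16)/(5*2) = -⅕*(-8) = 8/5 ≈ 1.6000)
K(b) = -24*b/5
m = -316/5 (m = -44 - (-24)*(-4)/5 = -44 - 1*96/5 = -44 - 96/5 = -316/5 ≈ -63.200)
m*6 = -316/5*6 = -1896/5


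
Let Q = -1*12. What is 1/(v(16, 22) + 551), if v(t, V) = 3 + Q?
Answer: 1/542 ≈ 0.0018450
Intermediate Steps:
Q = -12
v(t, V) = -9 (v(t, V) = 3 - 12 = -9)
1/(v(16, 22) + 551) = 1/(-9 + 551) = 1/542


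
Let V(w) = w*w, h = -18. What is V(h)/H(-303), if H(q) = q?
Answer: -108/101 ≈ -1.0693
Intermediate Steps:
V(w) = w²
V(h)/H(-303) = (-18)²/(-303) = 324*(-1/303) = -108/101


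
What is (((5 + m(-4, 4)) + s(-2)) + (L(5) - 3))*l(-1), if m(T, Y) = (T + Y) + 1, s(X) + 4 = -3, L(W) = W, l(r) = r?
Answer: -1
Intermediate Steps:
s(X) = -7 (s(X) = -4 - 3 = -7)
m(T, Y) = 1 + T + Y
(((5 + m(-4, 4)) + s(-2)) + (L(5) - 3))*l(-1) = (((5 + (1 - 4 + 4)) - 7) + (5 - 3))*(-1) = (((5 + 1) - 7) + 2)*(-1) = ((6 - 7) + 2)*(-1) = (-1 + 2)*(-1) = 1*(-1) = -1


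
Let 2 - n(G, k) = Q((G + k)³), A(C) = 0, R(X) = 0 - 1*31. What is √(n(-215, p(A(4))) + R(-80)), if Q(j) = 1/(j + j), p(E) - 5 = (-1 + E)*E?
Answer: I*√56399489895/44100 ≈ 5.3852*I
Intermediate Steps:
R(X) = -31 (R(X) = 0 - 31 = -31)
p(E) = 5 + E*(-1 + E) (p(E) = 5 + (-1 + E)*E = 5 + E*(-1 + E))
Q(j) = 1/(2*j)
n(G, k) = 2 - 1/(2*(G + k)³) (n(G, k) = 2 - 1/(2*((G + k)³)) = 2 - 1/(2*(G + k)³))
√(n(-215, p(A(4))) + R(-80)) = √((2 - 1/(2*(-215 + (5 + 0² - 1*0))³)) - 31) = √((2 - 1/(2*(-215 + (5 + 0 + 0))³)) - 31) = √((2 - 1/(2*(-215 + 5)³)) - 31) = √((2 - ½/(-210)³) - 31) = √((2 - ½*(-1/9261000)) - 31) = √((2 + 1/18522000) - 31) = √(37044001/18522000 - 31) = √(-537137999/18522000) = I*√56399489895/44100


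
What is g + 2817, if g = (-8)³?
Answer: 2305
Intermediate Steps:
g = -512
g + 2817 = -512 + 2817 = 2305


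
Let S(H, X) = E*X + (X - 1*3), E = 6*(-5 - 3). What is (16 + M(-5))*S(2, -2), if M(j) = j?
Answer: 1001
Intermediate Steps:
E = -48 (E = 6*(-8) = -48)
S(H, X) = -3 - 47*X (S(H, X) = -48*X + (X - 1*3) = -48*X + (X - 3) = -48*X + (-3 + X) = -3 - 47*X)
(16 + M(-5))*S(2, -2) = (16 - 5)*(-3 - 47*(-2)) = 11*(-3 + 94) = 11*91 = 1001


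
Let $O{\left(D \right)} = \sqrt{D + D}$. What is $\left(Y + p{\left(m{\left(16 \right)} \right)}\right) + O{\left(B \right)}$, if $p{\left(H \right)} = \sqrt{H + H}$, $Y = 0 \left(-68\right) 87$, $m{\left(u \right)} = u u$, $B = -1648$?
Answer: $16 \sqrt{2} + 4 i \sqrt{206} \approx 22.627 + 57.411 i$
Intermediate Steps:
$O{\left(D \right)} = \sqrt{2} \sqrt{D}$ ($O{\left(D \right)} = \sqrt{2 D} = \sqrt{2} \sqrt{D}$)
$m{\left(u \right)} = u^{2}$
$Y = 0$ ($Y = 0 \cdot 87 = 0$)
$p{\left(H \right)} = \sqrt{2} \sqrt{H}$ ($p{\left(H \right)} = \sqrt{2 H} = \sqrt{2} \sqrt{H}$)
$\left(Y + p{\left(m{\left(16 \right)} \right)}\right) + O{\left(B \right)} = \left(0 + \sqrt{2} \sqrt{16^{2}}\right) + \sqrt{2} \sqrt{-1648} = \left(0 + \sqrt{2} \sqrt{256}\right) + \sqrt{2} \cdot 4 i \sqrt{103} = \left(0 + \sqrt{2} \cdot 16\right) + 4 i \sqrt{206} = \left(0 + 16 \sqrt{2}\right) + 4 i \sqrt{206} = 16 \sqrt{2} + 4 i \sqrt{206}$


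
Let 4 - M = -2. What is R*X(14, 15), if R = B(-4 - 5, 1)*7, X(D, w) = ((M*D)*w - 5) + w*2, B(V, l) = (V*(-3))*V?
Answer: -2185785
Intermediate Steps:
M = 6 (M = 4 - 1*(-2) = 4 + 2 = 6)
B(V, l) = -3*V**2 (B(V, l) = (-3*V)*V = -3*V**2)
X(D, w) = -5 + 2*w + 6*D*w (X(D, w) = ((6*D)*w - 5) + w*2 = (6*D*w - 5) + 2*w = (-5 + 6*D*w) + 2*w = -5 + 2*w + 6*D*w)
R = -1701 (R = -3*(-4 - 5)**2*7 = -3*(-9)**2*7 = -3*81*7 = -243*7 = -1701)
R*X(14, 15) = -1701*(-5 + 2*15 + 6*14*15) = -1701*(-5 + 30 + 1260) = -1701*1285 = -2185785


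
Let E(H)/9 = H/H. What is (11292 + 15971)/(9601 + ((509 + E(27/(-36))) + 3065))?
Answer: 27263/13184 ≈ 2.0679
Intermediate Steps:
E(H) = 9 (E(H) = 9*(H/H) = 9*1 = 9)
(11292 + 15971)/(9601 + ((509 + E(27/(-36))) + 3065)) = (11292 + 15971)/(9601 + ((509 + 9) + 3065)) = 27263/(9601 + (518 + 3065)) = 27263/(9601 + 3583) = 27263/13184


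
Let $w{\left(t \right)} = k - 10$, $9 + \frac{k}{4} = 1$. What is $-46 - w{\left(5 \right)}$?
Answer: $-4$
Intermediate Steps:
$k = -32$ ($k = -36 + 4 \cdot 1 = -36 + 4 = -32$)
$w{\left(t \right)} = -42$ ($w{\left(t \right)} = -32 - 10 = -42$)
$-46 - w{\left(5 \right)} = -46 - -42 = -46 + 42 = -4$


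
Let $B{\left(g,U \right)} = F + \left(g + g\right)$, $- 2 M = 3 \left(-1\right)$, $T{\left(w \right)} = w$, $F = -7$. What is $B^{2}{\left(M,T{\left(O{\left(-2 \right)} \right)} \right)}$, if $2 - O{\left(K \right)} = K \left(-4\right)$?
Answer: $16$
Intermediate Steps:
$O{\left(K \right)} = 2 + 4 K$ ($O{\left(K \right)} = 2 - K \left(-4\right) = 2 - - 4 K = 2 + 4 K$)
$M = \frac{3}{2}$ ($M = - \frac{3 \left(-1\right)}{2} = \left(- \frac{1}{2}\right) \left(-3\right) = \frac{3}{2} \approx 1.5$)
$B{\left(g,U \right)} = -7 + 2 g$ ($B{\left(g,U \right)} = -7 + \left(g + g\right) = -7 + 2 g$)
$B^{2}{\left(M,T{\left(O{\left(-2 \right)} \right)} \right)} = \left(-7 + 2 \cdot \frac{3}{2}\right)^{2} = \left(-7 + 3\right)^{2} = \left(-4\right)^{2} = 16$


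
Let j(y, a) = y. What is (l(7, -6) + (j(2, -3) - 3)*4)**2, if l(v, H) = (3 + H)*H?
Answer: 196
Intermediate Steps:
l(v, H) = H*(3 + H)
(l(7, -6) + (j(2, -3) - 3)*4)**2 = (-6*(3 - 6) + (2 - 3)*4)**2 = (-6*(-3) - 1*4)**2 = (18 - 4)**2 = 14**2 = 196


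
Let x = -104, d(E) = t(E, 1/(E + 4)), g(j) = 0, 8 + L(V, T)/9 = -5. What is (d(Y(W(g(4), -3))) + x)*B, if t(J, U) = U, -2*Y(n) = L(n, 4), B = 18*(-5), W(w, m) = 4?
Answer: 233964/25 ≈ 9358.6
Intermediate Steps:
L(V, T) = -117 (L(V, T) = -72 + 9*(-5) = -72 - 45 = -117)
B = -90
Y(n) = 117/2 (Y(n) = -1/2*(-117) = 117/2)
d(E) = 1/(4 + E) (d(E) = 1/(E + 4) = 1/(4 + E))
(d(Y(W(g(4), -3))) + x)*B = (1/(4 + 117/2) - 104)*(-90) = (1/(125/2) - 104)*(-90) = (2/125 - 104)*(-90) = -12998/125*(-90) = 233964/25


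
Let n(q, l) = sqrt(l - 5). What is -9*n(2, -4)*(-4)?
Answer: 108*I ≈ 108.0*I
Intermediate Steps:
n(q, l) = sqrt(-5 + l)
-9*n(2, -4)*(-4) = -9*sqrt(-5 - 4)*(-4) = -27*I*(-4) = 108*I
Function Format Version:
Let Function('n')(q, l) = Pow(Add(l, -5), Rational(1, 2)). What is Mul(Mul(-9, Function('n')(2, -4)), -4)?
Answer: Mul(108, I) ≈ Mul(108.00, I)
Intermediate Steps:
Function('n')(q, l) = Pow(Add(-5, l), Rational(1, 2))
Mul(Mul(-9, Function('n')(2, -4)), -4) = Mul(Mul(-9, Pow(Add(-5, -4), Rational(1, 2))), -4) = Mul(Mul(-9, Pow(-9, Rational(1, 2))), -4) = Mul(Mul(-9, Mul(3, I)), -4) = Mul(Mul(-27, I), -4) = Mul(108, I)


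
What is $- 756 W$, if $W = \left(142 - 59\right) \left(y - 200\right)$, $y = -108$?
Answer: $19326384$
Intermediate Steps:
$W = -25564$ ($W = \left(142 - 59\right) \left(-108 - 200\right) = 83 \left(-308\right) = -25564$)
$- 756 W = \left(-756\right) \left(-25564\right) = 19326384$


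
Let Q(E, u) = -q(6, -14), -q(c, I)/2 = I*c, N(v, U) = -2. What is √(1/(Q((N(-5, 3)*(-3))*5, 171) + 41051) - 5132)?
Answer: 3*I*√953080644785/40883 ≈ 71.638*I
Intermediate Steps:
q(c, I) = -2*I*c
Q(E, u) = -168 (Q(E, u) = -(-2)*(-14)*6 = -1*168 = -168)
√(1/(Q((N(-5, 3)*(-3))*5, 171) + 41051) - 5132) = √(1/(-168 + 41051) - 5132) = √(1/40883 - 5132) = √(-209811555/40883) = 3*I*√953080644785/40883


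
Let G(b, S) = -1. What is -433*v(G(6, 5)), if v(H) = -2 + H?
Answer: 1299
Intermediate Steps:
-433*v(G(6, 5)) = -433*(-2 - 1) = -433*(-3) = 1299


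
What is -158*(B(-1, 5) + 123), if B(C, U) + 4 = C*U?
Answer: -18012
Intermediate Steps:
B(C, U) = -4 + C*U
-158*(B(-1, 5) + 123) = -158*((-4 - 1*5) + 123) = -158*((-4 - 5) + 123) = -158*(-9 + 123) = -158*114 = -18012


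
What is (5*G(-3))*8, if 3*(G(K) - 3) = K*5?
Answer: -80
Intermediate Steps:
G(K) = 3 + 5*K/3 (G(K) = 3 + (K*5)/3 = 3 + (5*K)/3 = 3 + 5*K/3)
(5*G(-3))*8 = (5*(3 + (5/3)*(-3)))*8 = (5*(3 - 5))*8 = (5*(-2))*8 = -10*8 = -80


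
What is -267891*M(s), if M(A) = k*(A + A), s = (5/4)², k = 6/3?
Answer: -6697275/4 ≈ -1.6743e+6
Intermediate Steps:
k = 2 (k = 6*(⅓) = 2)
s = 25/16 (s = (5*(¼))² = (5/4)² = 25/16 ≈ 1.5625)
M(A) = 4*A (M(A) = 2*(A + A) = 2*(2*A) = 4*A)
-267891*M(s) = -1071564*25/16 = -267891*25/4 = -6697275/4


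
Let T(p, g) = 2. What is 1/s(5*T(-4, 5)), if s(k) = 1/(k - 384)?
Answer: -374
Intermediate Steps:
s(k) = 1/(-384 + k)
1/s(5*T(-4, 5)) = 1/(1/(-384 + 5*2)) = 1/(1/(-384 + 10)) = 1/(1/(-374)) = 1/(-1/374) = -374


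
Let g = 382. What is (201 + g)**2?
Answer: 339889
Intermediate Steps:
(201 + g)**2 = (201 + 382)**2 = 583**2 = 339889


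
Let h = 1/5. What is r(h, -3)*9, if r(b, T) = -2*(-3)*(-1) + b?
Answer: -261/5 ≈ -52.200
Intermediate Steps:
h = 1/5 ≈ 0.20000
r(b, T) = -6 + b (r(b, T) = 6*(-1) + b = -6 + b)
r(h, -3)*9 = (-6 + 1/5)*9 = -29/5*9 = -261/5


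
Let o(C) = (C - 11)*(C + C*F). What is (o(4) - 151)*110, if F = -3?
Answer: -10450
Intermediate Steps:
o(C) = -2*C*(-11 + C) (o(C) = (C - 11)*(C + C*(-3)) = (-11 + C)*(C - 3*C) = (-11 + C)*(-2*C) = -2*C*(-11 + C))
(o(4) - 151)*110 = (2*4*(11 - 1*4) - 151)*110 = (2*4*(11 - 4) - 151)*110 = (2*4*7 - 151)*110 = (56 - 151)*110 = -95*110 = -10450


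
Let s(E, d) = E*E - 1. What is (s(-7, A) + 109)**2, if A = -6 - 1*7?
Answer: 24649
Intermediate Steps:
A = -13 (A = -6 - 7 = -13)
s(E, d) = -1 + E**2 (s(E, d) = E**2 - 1 = -1 + E**2)
(s(-7, A) + 109)**2 = ((-1 + (-7)**2) + 109)**2 = ((-1 + 49) + 109)**2 = (48 + 109)**2 = 157**2 = 24649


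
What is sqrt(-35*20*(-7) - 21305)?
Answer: I*sqrt(16405) ≈ 128.08*I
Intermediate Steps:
sqrt(-35*20*(-7) - 21305) = sqrt(-700*(-7) - 21305) = sqrt(4900 - 21305) = sqrt(-16405) = I*sqrt(16405)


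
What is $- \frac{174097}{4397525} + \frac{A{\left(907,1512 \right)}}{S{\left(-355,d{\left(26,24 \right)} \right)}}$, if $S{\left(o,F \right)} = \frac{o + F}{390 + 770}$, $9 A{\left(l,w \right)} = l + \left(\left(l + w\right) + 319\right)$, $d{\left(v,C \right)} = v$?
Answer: $- \frac{187819502083}{131525975} \approx -1428.0$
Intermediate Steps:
$A{\left(l,w \right)} = \frac{319}{9} + \frac{w}{9} + \frac{2 l}{9}$ ($A{\left(l,w \right)} = \frac{l + \left(\left(l + w\right) + 319\right)}{9} = \frac{l + \left(319 + l + w\right)}{9} = \frac{319 + w + 2 l}{9} = \frac{319}{9} + \frac{w}{9} + \frac{2 l}{9}$)
$S{\left(o,F \right)} = \frac{F}{1160} + \frac{o}{1160}$ ($S{\left(o,F \right)} = \frac{F + o}{1160} = \left(F + o\right) \frac{1}{1160} = \frac{F}{1160} + \frac{o}{1160}$)
$- \frac{174097}{4397525} + \frac{A{\left(907,1512 \right)}}{S{\left(-355,d{\left(26,24 \right)} \right)}} = - \frac{174097}{4397525} + \frac{\frac{319}{9} + \frac{1}{9} \cdot 1512 + \frac{2}{9} \cdot 907}{\frac{1}{1160} \cdot 26 + \frac{1}{1160} \left(-355\right)} = \left(-174097\right) \frac{1}{4397525} + \frac{\frac{319}{9} + 168 + \frac{1814}{9}}{\frac{13}{580} - \frac{71}{232}} = - \frac{15827}{399775} + \frac{405}{- \frac{329}{1160}} = - \frac{15827}{399775} + 405 \left(- \frac{1160}{329}\right) = - \frac{15827}{399775} - \frac{469800}{329} = - \frac{187819502083}{131525975}$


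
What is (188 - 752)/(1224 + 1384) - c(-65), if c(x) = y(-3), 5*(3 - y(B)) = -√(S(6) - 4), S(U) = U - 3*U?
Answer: -2097/652 - 4*I/5 ≈ -3.2163 - 0.8*I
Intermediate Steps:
S(U) = -2*U
y(B) = 3 + 4*I/5 (y(B) = 3 - (-1)*√(-2*6 - 4)/5 = 3 - (-1)*√(-12 - 4)/5 = 3 - (-1)*√(-16)/5 = 3 - (-1)*4*I/5 = 3 - (-4)*I/5 = 3 + 4*I/5)
c(x) = 3 + 4*I/5
(188 - 752)/(1224 + 1384) - c(-65) = (188 - 752)/(1224 + 1384) - (3 + 4*I/5) = -564/2608 + (-3 - 4*I/5) = -564*1/2608 + (-3 - 4*I/5) = -141/652 + (-3 - 4*I/5) = -2097/652 - 4*I/5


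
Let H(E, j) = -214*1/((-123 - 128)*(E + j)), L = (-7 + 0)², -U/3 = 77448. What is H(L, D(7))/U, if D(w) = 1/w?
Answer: -107/1432965024 ≈ -7.4670e-8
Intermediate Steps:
U = -232344 (U = -3*77448 = -232344)
L = 49 (L = (-7)² = 49)
H(E, j) = -214/(-251*E - 251*j) (H(E, j) = -214*(-1/(251*(E + j))) = -214/(-251*E - 251*j))
H(L, D(7))/U = (214/(251*(49 + 1/7)))/(-232344) = (214/(251*(49 + ⅐)))*(-1/232344) = (214/(251*(344/7)))*(-1/232344) = ((214/251)*(7/344))*(-1/232344) = (749/43172)*(-1/232344) = -107/1432965024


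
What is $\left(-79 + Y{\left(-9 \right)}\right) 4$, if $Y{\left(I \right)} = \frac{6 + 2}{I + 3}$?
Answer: $- \frac{964}{3} \approx -321.33$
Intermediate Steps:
$Y{\left(I \right)} = \frac{8}{3 + I}$
$\left(-79 + Y{\left(-9 \right)}\right) 4 = \left(-79 + \frac{8}{3 - 9}\right) 4 = \left(-79 + \frac{8}{-6}\right) 4 = \left(-79 + 8 \left(- \frac{1}{6}\right)\right) 4 = \left(-79 - \frac{4}{3}\right) 4 = \left(- \frac{241}{3}\right) 4 = - \frac{964}{3}$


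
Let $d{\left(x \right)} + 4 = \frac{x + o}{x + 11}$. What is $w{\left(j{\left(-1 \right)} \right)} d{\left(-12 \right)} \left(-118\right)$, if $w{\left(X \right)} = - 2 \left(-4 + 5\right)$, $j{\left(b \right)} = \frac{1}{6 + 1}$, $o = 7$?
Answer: $236$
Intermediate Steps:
$j{\left(b \right)} = \frac{1}{7}$
$w{\left(X \right)} = -2$ ($w{\left(X \right)} = \left(-2\right) 1 = -2$)
$d{\left(x \right)} = -4 + \frac{7 + x}{11 + x}$ ($d{\left(x \right)} = -4 + \frac{x + 7}{x + 11} = -4 + \frac{7 + x}{11 + x}$)
$w{\left(j{\left(-1 \right)} \right)} d{\left(-12 \right)} \left(-118\right) = - 2 \frac{-37 - -36}{11 - 12} \left(-118\right) = - 2 \frac{-37 + 36}{-1} \left(-118\right) = - 2 \left(\left(-1\right) \left(-1\right)\right) \left(-118\right) = \left(-2\right) 1 \left(-118\right) = \left(-2\right) \left(-118\right) = 236$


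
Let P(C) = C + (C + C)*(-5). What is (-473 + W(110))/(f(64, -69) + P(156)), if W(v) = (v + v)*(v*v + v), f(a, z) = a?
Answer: -2685727/1340 ≈ -2004.3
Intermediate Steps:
W(v) = 2*v*(v + v²) (W(v) = (2*v)*(v² + v) = (2*v)*(v + v²) = 2*v*(v + v²))
P(C) = -9*C (P(C) = C + (2*C)*(-5) = C - 10*C = -9*C)
(-473 + W(110))/(f(64, -69) + P(156)) = (-473 + 2*110²*(1 + 110))/(64 - 9*156) = (-473 + 2*12100*111)/(64 - 1404) = (-473 + 2686200)/(-1340) = 2685727*(-1/1340) = -2685727/1340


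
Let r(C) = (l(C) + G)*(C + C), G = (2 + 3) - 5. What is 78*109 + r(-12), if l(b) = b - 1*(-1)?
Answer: 8766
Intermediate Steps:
l(b) = 1 + b (l(b) = b + 1 = 1 + b)
G = 0 (G = 5 - 5 = 0)
r(C) = 2*C*(1 + C) (r(C) = ((1 + C) + 0)*(C + C) = (1 + C)*(2*C) = 2*C*(1 + C))
78*109 + r(-12) = 78*109 + 2*(-12)*(1 - 12) = 8502 + 2*(-12)*(-11) = 8502 + 264 = 8766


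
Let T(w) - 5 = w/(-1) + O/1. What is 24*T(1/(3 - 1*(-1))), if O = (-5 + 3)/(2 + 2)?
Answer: 102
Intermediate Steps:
O = -1/2 (O = -2/4 = -2*1/4 = -1/2 ≈ -0.50000)
T(w) = 9/2 - w (T(w) = 5 + (w/(-1) - 1/2/1) = 5 + (w*(-1) - 1/2*1) = 5 + (-w - 1/2) = 5 + (-1/2 - w) = 9/2 - w)
24*T(1/(3 - 1*(-1))) = 24*(9/2 - 1/(3 - 1*(-1))) = 24*(9/2 - 1/(3 + 1)) = 24*(9/2 - 1/4) = 24*(17/4) = 102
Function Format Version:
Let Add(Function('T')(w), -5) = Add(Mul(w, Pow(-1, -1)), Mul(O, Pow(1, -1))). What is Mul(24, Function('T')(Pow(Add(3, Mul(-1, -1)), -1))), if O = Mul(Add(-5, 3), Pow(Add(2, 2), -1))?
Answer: 102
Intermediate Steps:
O = Rational(-1, 2) (O = Mul(-2, Pow(4, -1)) = Mul(-2, Rational(1, 4)) = Rational(-1, 2) ≈ -0.50000)
Function('T')(w) = Add(Rational(9, 2), Mul(-1, w)) (Function('T')(w) = Add(5, Add(Mul(w, Pow(-1, -1)), Mul(Rational(-1, 2), Pow(1, -1)))) = Add(5, Add(Mul(w, -1), Mul(Rational(-1, 2), 1))) = Add(5, Add(Mul(-1, w), Rational(-1, 2))) = Add(5, Add(Rational(-1, 2), Mul(-1, w))) = Add(Rational(9, 2), Mul(-1, w)))
Mul(24, Function('T')(Pow(Add(3, Mul(-1, -1)), -1))) = Mul(24, Add(Rational(9, 2), Mul(-1, Pow(Add(3, Mul(-1, -1)), -1)))) = Mul(24, Add(Rational(9, 2), Mul(-1, Pow(Add(3, 1), -1)))) = Mul(24, Add(Rational(9, 2), Mul(-1, Pow(4, -1)))) = Mul(24, Add(Rational(9, 2), Mul(-1, Rational(1, 4)))) = Mul(24, Add(Rational(9, 2), Rational(-1, 4))) = Mul(24, Rational(17, 4)) = 102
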